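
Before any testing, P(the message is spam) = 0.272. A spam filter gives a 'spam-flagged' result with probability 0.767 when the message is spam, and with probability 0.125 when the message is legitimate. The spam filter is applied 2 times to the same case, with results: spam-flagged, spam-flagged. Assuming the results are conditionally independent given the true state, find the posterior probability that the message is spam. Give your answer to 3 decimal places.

Let H be the event that the message is spam; start with P(H) = 0.272. P('spam-flagged'|H) = 0.767, P('spam-flagged'|¬H) = 0.125.
Update on result 1 ('spam-flagged'): P(H) ← 0.767·0.2720 / (0.767·0.2720 + 0.125·0.7280) = 0.20862/0.29962 = 0.6963.
Update on result 2 ('spam-flagged'): P(H) ← 0.767·0.6963 / (0.767·0.6963 + 0.125·0.3037) = 0.53405/0.57202 = 0.9336.

Posterior P(H) ≈ 0.934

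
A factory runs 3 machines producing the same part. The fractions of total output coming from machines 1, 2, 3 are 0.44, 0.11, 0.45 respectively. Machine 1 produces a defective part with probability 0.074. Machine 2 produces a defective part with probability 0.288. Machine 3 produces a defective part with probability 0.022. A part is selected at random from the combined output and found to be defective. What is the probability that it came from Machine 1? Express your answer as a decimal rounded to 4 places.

Posterior probability ≈ 0.4392

Tabulate prior·likelihood by source: [1] prior 0.44, lik 0.074, product 0.03256; [2] prior 0.11, lik 0.288, product 0.03168; [3] prior 0.45, lik 0.022, product 0.009900.
Normalizing constant = 0.074140; the posterior for Machine 1 is its product over the sum, 0.03256/0.074140 = 0.4392.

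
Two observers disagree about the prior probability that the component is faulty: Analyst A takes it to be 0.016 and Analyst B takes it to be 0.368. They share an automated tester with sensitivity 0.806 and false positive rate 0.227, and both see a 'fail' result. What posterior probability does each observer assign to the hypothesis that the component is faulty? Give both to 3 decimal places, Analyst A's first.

Analyst A: 0.055; Analyst B: 0.674

P('+'|H) = 0.806, P('+'|¬H) = 0.227.
Analyst A: numerator 0.806·0.016 = 0.012896; evidence = 0.012896+0.227·0.984 = 0.23626; posterior = 0.055.
Analyst B: numerator 0.806·0.368 = 0.29661; evidence = 0.29661+0.227·0.632 = 0.44007; posterior = 0.674.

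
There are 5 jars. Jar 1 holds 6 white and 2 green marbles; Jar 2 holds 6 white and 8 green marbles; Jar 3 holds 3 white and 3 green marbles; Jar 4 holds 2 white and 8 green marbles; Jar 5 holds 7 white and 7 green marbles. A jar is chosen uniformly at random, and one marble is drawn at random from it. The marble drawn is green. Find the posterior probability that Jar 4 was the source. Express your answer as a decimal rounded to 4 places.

P(green|Jar 1) = 0.25; P(green|Jar 2) = 0.5714; P(green|Jar 3) = 0.5; P(green|Jar 4) = 0.8; P(green|Jar 5) = 0.5.
Prior × likelihood for each source: 0.2·0.25=0.05000, 0.2·0.5714=0.1143, 0.2·0.5=0.1000, 0.2·0.8=0.1600, 0.2·0.5=0.1000. Summing gives P(green) = 0.52429.
P(Jar 4 | green) = 0.1600 / 0.52429 = 0.3052.

Posterior probability ≈ 0.3052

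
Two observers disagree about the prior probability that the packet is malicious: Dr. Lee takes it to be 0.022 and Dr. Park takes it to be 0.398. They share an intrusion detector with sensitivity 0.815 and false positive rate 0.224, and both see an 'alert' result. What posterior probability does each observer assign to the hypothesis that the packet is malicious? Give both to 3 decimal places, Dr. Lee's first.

The likelihood ratio for an 'alert' result is 0.815/0.224 = 3.6384.
Dr. Lee: prior odds 0.022/0.978 = 0.022495; posterior odds 0.081845; posterior probability 0.076.
Dr. Park: prior odds 0.398/0.602 = 0.66113; posterior odds 2.4054; posterior probability 0.706.

Dr. Lee: 0.076; Dr. Park: 0.706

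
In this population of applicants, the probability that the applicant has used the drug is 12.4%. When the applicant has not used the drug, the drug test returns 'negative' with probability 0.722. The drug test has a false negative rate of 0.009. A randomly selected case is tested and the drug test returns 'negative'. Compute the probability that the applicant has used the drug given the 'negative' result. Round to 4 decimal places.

Let H be the event that the applicant has used the drug. P(H) = 0.124, so P(¬H) = 0.876. With E the 'negative' result, P(E|H) = 0.009 and P(E|¬H) = 0.722.
P(E) = 0.009·0.124 + 0.722·0.876 = 0.0011160 + 0.63247 = 0.63359.
By Bayes' theorem, P(H|E) = 0.0011160 / 0.63359 = 0.0018.

P(H | E) ≈ 0.0018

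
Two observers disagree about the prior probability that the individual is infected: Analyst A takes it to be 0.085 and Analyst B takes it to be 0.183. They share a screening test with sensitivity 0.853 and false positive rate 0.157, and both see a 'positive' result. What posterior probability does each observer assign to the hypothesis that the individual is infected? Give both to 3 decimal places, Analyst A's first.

Analyst A: 0.335; Analyst B: 0.549

P('+'|H) = 0.853, P('+'|¬H) = 0.157.
Analyst A: numerator 0.853·0.085 = 0.072505; evidence = 0.072505+0.157·0.915 = 0.21616; posterior = 0.335.
Analyst B: numerator 0.853·0.183 = 0.15610; evidence = 0.15610+0.157·0.817 = 0.28437; posterior = 0.549.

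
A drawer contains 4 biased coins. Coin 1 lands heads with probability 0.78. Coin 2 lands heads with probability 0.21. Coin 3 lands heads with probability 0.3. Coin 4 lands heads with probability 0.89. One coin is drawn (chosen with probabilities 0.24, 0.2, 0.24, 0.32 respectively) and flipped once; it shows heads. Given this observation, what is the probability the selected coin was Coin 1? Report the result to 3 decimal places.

Posterior probability ≈ 0.319

P(heads|C1) = 0.78; P(heads|C2) = 0.21; P(heads|C3) = 0.3; P(heads|C4) = 0.89.
Prior × likelihood for each source: 0.24·0.78=0.1872, 0.2·0.21=0.04200, 0.24·0.3=0.07200, 0.32·0.89=0.2848. Summing gives P(heads) = 0.58600.
P(Coin 1 | heads) = 0.1872 / 0.58600 = 0.319.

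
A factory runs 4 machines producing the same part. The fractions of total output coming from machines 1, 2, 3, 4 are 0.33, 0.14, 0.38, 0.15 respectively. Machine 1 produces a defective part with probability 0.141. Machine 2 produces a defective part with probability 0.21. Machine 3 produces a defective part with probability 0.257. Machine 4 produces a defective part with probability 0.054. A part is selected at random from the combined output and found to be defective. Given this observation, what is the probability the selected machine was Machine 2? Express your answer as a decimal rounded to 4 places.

Posterior probability ≈ 0.1618

P(defective|M1) = 0.141; P(defective|M2) = 0.21; P(defective|M3) = 0.257; P(defective|M4) = 0.054.
Prior × likelihood for each source: 0.33·0.141=0.04653, 0.14·0.21=0.02940, 0.38·0.257=0.09766, 0.15·0.054=0.008100. Summing gives P(defective) = 0.18169.
P(Machine 2 | defective) = 0.02940 / 0.18169 = 0.1618.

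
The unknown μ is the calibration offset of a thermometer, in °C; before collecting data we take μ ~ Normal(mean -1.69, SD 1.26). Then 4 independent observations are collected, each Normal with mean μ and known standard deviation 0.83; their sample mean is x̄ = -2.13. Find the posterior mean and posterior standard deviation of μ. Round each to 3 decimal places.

Prior precision 1/τ₀² = 1/1.26² = 0.629882; data precision n/σ² = 4/0.83² = 5.80636.
Posterior precision = 0.629882 + 5.80636 = 6.43624, giving posterior SD = 1/√6.43624 = 0.394.
Posterior mean = (0.629882·-1.69 + 5.80636·-2.13) / 6.43624 = -2.087.

Posterior mean ≈ -2.087; posterior SD ≈ 0.394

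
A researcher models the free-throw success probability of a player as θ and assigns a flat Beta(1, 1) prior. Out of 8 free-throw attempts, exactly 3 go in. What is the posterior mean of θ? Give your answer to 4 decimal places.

The binomial likelihood is conjugate to the Beta prior: with 3 successes and 5 failures, the posterior is Beta(1+3, 1+5) = Beta(4, 6).
E[θ | data] = 4/(4+6) = 0.4000.

Posterior mean ≈ 0.4000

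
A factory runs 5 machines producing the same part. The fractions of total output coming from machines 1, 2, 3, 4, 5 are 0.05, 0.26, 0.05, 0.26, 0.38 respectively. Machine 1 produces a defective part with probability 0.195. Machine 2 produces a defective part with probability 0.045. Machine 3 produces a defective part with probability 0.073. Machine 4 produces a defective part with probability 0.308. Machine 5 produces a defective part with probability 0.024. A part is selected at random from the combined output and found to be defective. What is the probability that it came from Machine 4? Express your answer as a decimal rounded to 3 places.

Tabulate prior·likelihood by source: [1] prior 0.05, lik 0.195, product 0.009750; [2] prior 0.26, lik 0.045, product 0.01170; [3] prior 0.05, lik 0.073, product 0.003650; [4] prior 0.26, lik 0.308, product 0.08008; [5] prior 0.38, lik 0.024, product 0.009120.
Normalizing constant = 0.11430; the posterior for Machine 4 is its product over the sum, 0.08008/0.11430 = 0.701.

Posterior probability ≈ 0.701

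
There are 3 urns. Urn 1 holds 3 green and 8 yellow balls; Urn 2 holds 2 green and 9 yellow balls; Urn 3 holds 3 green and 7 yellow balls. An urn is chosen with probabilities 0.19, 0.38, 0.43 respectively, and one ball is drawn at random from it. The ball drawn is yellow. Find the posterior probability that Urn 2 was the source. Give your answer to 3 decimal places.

P(yellow|Urn 1) = 0.7273; P(yellow|Urn 2) = 0.8182; P(yellow|Urn 3) = 0.7.
Prior × likelihood for each source: 0.19·0.7273=0.1382, 0.38·0.8182=0.3109, 0.43·0.7=0.3010. Summing gives P(yellow) = 0.75009.
P(Urn 2 | yellow) = 0.3109 / 0.75009 = 0.414.

Posterior probability ≈ 0.414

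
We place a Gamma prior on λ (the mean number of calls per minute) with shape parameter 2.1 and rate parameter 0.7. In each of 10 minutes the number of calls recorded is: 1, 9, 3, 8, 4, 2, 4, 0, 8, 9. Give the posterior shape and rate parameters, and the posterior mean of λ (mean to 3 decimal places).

Posterior: Gamma(shape=50.1, rate=10.7); mean ≈ 4.682

The Poisson likelihood adds the total count to the shape and the number of exposure periods to the rate. Here ∑xᵢ = 48 and n = 10, so shape 2.1→50.1 and rate 0.7→10.7.
E[λ | data] = 50.1/10.7 = 4.682.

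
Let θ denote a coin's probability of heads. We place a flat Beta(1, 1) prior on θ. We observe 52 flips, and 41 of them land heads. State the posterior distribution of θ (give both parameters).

The binomial likelihood is conjugate to the Beta prior: with 41 successes and 11 failures, the posterior is Beta(1+41, 1+11) = Beta(42, 12).

Posterior: Beta(42, 12)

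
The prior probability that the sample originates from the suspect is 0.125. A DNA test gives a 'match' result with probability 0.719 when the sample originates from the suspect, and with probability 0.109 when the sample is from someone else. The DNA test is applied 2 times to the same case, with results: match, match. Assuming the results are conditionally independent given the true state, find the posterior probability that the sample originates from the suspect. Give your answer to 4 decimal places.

Posterior P(H) ≈ 0.8614

With H the event that the sample originates from the suspect, the joint likelihood of the observed sequence is P(data|H) = 0.719·0.719 = 0.51696 and P(data|¬H) = 0.109·0.109 = 0.011881.
Bayes: P(H|data) = 0.125·0.51696 / (0.125·0.51696 + 0.875·0.011881) = 0.064620/0.075016 = 0.8614.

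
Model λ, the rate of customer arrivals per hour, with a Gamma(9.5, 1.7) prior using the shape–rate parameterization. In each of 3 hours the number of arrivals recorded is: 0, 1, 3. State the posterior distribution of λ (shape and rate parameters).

Posterior: Gamma(shape=13.5, rate=4.7)

Total count ∑xᵢ = 4 over n = 3 hours.
Gamma is conjugate to the Poisson likelihood: posterior is Gamma(shape = 9.5+4 = 13.5, rate = 1.7+3 = 4.7).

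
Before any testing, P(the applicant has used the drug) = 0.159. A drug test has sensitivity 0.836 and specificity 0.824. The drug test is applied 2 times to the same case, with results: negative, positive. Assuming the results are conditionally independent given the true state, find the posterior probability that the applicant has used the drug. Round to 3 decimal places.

Posterior P(H) ≈ 0.152

Let H be the event that the applicant has used the drug; start with P(H) = 0.159. P('positive'|H) = 0.836, P('positive'|¬H) = 0.176.
Update on result 1 ('negative'): P(H) ← 0.164·0.1590 / (0.164·0.1590 + 0.824·0.8410) = 0.026076/0.71906 = 0.0363.
Update on result 2 ('positive'): P(H) ← 0.836·0.0363 / (0.836·0.0363 + 0.176·0.9637) = 0.030317/0.19993 = 0.1516.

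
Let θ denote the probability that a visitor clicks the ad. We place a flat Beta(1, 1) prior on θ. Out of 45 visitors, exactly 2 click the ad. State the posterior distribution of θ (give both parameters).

Observing 2 successes and 43 failures updates Beta(1, 1) by adding the success and failure counts to the two shape parameters: α = 1+2 = 3, β = 1+43 = 44.

Posterior: Beta(3, 44)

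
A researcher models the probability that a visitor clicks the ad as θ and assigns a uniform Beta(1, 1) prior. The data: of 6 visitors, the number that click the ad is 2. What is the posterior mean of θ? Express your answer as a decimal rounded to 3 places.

Observing 2 successes and 4 failures updates Beta(1, 1) by adding the success and failure counts to the two shape parameters: α = 1+2 = 3, β = 1+4 = 5.
Posterior mean = α/(α+β) = 3/8 = 0.375.

Posterior mean ≈ 0.375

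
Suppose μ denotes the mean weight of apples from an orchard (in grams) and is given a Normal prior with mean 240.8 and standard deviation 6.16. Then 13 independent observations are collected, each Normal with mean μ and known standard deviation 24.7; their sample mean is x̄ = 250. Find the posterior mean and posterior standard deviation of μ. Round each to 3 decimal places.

Prior precision 1/τ₀² = 1/6.16² = 0.0263535; data precision n/σ² = 13/24.7² = 0.0213083.
Posterior precision = 0.0263535 + 0.0213083 = 0.0476618, giving posterior SD = 1/√0.0476618 = 4.581.
Posterior mean = (0.0263535·240.8 + 0.0213083·250) / 0.0476618 = 244.913.

Posterior mean ≈ 244.913; posterior SD ≈ 4.581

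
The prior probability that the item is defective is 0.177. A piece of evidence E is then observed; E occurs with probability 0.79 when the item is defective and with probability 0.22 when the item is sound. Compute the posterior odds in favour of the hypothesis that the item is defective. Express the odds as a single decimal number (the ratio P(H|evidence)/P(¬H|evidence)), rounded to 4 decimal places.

Prior odds = 0.177/(1−0.177) = 0.21507.
Likelihood ratio for E = 0.79/0.22 = 3.5909.
Posterior odds = prior odds × LR = 0.77229.

Posterior odds ≈ 0.7723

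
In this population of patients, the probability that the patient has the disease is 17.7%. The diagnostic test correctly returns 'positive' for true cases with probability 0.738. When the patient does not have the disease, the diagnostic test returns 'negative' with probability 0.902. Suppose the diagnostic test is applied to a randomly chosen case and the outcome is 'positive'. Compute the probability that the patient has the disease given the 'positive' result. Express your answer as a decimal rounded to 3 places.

P(H | E) ≈ 0.618

Let H be the event that the patient has the disease. P(H) = 0.177, so P(¬H) = 0.823. With E the 'positive' result, P(E|H) = 0.738 and P(E|¬H) = 0.098.
P(E) = 0.738·0.177 + 0.098·0.823 = 0.13063 + 0.080654 = 0.21128.
By Bayes' theorem, P(H|E) = 0.13063 / 0.21128 = 0.618.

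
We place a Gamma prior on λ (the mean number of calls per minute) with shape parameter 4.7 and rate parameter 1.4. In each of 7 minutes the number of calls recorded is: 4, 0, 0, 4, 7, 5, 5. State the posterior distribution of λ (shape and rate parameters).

Total count ∑xᵢ = 25 over n = 7 minutes.
Gamma is conjugate to the Poisson likelihood: posterior is Gamma(shape = 4.7+25 = 29.7, rate = 1.4+7 = 8.4).

Posterior: Gamma(shape=29.7, rate=8.4)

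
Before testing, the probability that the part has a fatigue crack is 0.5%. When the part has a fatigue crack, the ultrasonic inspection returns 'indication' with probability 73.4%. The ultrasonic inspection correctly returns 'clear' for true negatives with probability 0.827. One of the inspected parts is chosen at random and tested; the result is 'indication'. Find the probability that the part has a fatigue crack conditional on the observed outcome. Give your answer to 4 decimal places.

P(H | E) ≈ 0.0209

Let H be the event that the part has a fatigue crack. P(H) = 0.005, so P(¬H) = 0.995. With E the 'indication' result, P(E|H) = 0.734 and P(E|¬H) = 0.173.
P(E) = 0.734·0.005 + 0.173·0.995 = 0.0036700 + 0.17213 = 0.17580.
By Bayes' theorem, P(H|E) = 0.0036700 / 0.17580 = 0.0209.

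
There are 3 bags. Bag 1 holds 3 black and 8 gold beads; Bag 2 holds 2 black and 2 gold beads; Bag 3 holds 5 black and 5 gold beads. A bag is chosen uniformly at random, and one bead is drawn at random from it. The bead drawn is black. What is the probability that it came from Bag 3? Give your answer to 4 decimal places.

Tabulate prior·likelihood by source: [1] prior 0.333333, lik 0.2727, product 0.09091; [2] prior 0.333333, lik 0.5, product 0.1667; [3] prior 0.333333, lik 0.5, product 0.1667.
Normalizing constant = 0.42424; the posterior for Bag 3 is its product over the sum, 0.1667/0.42424 = 0.3929.

Posterior probability ≈ 0.3929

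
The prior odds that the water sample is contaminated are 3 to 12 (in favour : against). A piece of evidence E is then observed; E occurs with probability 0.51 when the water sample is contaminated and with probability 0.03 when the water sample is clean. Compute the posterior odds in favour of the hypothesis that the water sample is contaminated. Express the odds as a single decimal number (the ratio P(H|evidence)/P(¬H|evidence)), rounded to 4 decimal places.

Prior odds = 3/12 = 0.25000.
Likelihood ratio for E = 0.51/0.03 = 17.000.
Posterior odds = prior odds × LR = 4.2500.

Posterior odds ≈ 4.2500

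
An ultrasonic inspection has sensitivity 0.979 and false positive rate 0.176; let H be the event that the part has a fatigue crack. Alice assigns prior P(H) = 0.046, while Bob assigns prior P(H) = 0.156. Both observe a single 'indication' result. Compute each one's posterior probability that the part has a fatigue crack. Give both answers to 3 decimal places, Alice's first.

The likelihood ratio for an 'indication' result is 0.979/0.176 = 5.5625.
Alice: prior odds 0.046/0.954 = 0.048218; posterior odds 0.26821; posterior probability 0.211.
Bob: prior odds 0.156/0.844 = 0.18483; posterior odds 1.0281; posterior probability 0.507.

Alice: 0.211; Bob: 0.507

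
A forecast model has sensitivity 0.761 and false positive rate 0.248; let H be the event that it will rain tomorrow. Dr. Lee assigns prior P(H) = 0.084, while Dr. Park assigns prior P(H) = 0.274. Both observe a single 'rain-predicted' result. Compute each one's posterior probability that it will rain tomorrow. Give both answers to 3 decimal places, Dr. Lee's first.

P('+'|H) = 0.761, P('+'|¬H) = 0.248.
Dr. Lee: numerator 0.761·0.084 = 0.063924; evidence = 0.063924+0.248·0.916 = 0.29109; posterior = 0.220.
Dr. Park: numerator 0.761·0.274 = 0.20851; evidence = 0.20851+0.248·0.726 = 0.38856; posterior = 0.537.

Dr. Lee: 0.220; Dr. Park: 0.537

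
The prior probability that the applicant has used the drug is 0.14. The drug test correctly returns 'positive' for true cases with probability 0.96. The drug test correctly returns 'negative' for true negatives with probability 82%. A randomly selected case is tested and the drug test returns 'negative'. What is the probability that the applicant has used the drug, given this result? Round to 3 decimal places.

Let H be the event that the applicant has used the drug. P(H) = 0.14, so P(¬H) = 0.86. With E the 'negative' result, P(E|H) = 0.04 and P(E|¬H) = 0.82.
P(E) = 0.04·0.14 + 0.82·0.86 = 0.0056000 + 0.70520 = 0.71080.
By Bayes' theorem, P(H|E) = 0.0056000 / 0.71080 = 0.008.

P(H | E) ≈ 0.008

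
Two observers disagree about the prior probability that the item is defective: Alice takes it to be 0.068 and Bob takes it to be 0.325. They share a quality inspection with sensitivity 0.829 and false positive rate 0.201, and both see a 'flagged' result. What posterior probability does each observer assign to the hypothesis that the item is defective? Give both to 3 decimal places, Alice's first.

The likelihood ratio for a 'flagged' result is 0.829/0.201 = 4.1244.
Alice: prior odds 0.068/0.932 = 0.072961; posterior odds 0.30092; posterior probability 0.231.
Bob: prior odds 0.325/0.675 = 0.48148; posterior odds 1.9858; posterior probability 0.665.

Alice: 0.231; Bob: 0.665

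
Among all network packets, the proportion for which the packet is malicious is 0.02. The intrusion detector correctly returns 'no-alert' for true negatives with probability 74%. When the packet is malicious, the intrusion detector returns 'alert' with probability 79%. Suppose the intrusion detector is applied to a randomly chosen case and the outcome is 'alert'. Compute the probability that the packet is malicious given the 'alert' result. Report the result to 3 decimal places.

P(H | E) ≈ 0.058

Write H for 'the packet is malicious'. Prior odds H:¬H = 0.02/0.98 = 0.020408. For the 'alert' outcome, the likelihood ratio is 0.79/0.26 = 3.0385.
Posterior odds = 0.020408 × 3.0385 = 0.062009, so P(H|E) = 0.062009/(1+0.062009) = 0.058.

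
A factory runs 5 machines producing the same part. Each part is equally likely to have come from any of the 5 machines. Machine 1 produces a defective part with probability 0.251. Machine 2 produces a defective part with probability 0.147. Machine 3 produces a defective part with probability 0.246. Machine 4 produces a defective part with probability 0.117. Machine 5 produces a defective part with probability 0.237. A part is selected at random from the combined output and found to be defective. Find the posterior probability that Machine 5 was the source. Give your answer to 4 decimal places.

Posterior probability ≈ 0.2375

P(defective|M1) = 0.251; P(defective|M2) = 0.147; P(defective|M3) = 0.246; P(defective|M4) = 0.117; P(defective|M5) = 0.237.
Prior × likelihood for each source: 0.2·0.251=0.05020, 0.2·0.147=0.02940, 0.2·0.246=0.04920, 0.2·0.117=0.02340, 0.2·0.237=0.04740. Summing gives P(defective) = 0.19960.
P(Machine 5 | defective) = 0.04740 / 0.19960 = 0.2375.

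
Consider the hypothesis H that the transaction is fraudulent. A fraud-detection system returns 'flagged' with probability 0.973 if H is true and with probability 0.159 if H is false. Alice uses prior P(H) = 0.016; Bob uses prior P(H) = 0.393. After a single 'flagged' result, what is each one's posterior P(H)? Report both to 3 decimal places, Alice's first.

Alice: 0.090; Bob: 0.798

P('+'|H) = 0.973, P('+'|¬H) = 0.159.
Alice: numerator 0.973·0.016 = 0.015568; evidence = 0.015568+0.159·0.984 = 0.17202; posterior = 0.090.
Bob: numerator 0.973·0.393 = 0.38239; evidence = 0.38239+0.159·0.607 = 0.47890; posterior = 0.798.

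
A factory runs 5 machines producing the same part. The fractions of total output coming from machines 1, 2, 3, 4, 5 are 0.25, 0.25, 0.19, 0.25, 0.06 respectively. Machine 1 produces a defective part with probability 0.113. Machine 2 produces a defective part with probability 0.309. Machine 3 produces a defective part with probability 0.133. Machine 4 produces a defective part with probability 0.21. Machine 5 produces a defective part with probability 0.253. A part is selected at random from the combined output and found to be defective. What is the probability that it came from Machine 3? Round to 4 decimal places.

Posterior probability ≈ 0.1273

Tabulate prior·likelihood by source: [1] prior 0.25, lik 0.113, product 0.02825; [2] prior 0.25, lik 0.309, product 0.07725; [3] prior 0.19, lik 0.133, product 0.02527; [4] prior 0.25, lik 0.21, product 0.05250; [5] prior 0.06, lik 0.253, product 0.01518.
Normalizing constant = 0.19845; the posterior for Machine 3 is its product over the sum, 0.02527/0.19845 = 0.1273.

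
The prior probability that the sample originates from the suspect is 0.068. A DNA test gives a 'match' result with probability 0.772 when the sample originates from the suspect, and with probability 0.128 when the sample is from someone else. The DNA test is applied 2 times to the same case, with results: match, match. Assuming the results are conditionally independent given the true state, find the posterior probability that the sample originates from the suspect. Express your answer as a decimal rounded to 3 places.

Posterior P(H) ≈ 0.726

With H the event that the sample originates from the suspect, the joint likelihood of the observed sequence is P(data|H) = 0.772·0.772 = 0.59598 and P(data|¬H) = 0.128·0.128 = 0.016384.
Bayes: P(H|data) = 0.068·0.59598 / (0.068·0.59598 + 0.932·0.016384) = 0.040527/0.055797 = 0.7263.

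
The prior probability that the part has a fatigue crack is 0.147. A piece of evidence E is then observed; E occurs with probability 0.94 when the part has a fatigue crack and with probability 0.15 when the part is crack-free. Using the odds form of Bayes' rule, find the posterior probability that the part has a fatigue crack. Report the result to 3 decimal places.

Posterior probability ≈ 0.519

Prior odds = 0.147/(1−0.147) = 0.17233. In log-odds, ln(0.17233) = -1.7583.
Add log likelihood ratio: ln(6.2667) = 1.8352.
Posterior log-odds = 0.076918, so posterior odds = exp(0.076918) = 1.0800. Converting, P(H|E) = 1.0800/2.0800 = 0.519.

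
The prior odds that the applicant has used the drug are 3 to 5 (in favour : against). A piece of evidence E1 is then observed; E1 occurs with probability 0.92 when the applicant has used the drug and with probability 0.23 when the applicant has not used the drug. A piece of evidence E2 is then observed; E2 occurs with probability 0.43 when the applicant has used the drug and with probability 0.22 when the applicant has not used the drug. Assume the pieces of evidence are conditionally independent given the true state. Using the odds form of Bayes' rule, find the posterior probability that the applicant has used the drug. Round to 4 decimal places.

Posterior probability ≈ 0.8243

Prior odds = 3/5 = 0.60000.
Likelihood ratio for E1 = 0.92/0.23 = 4.0000.
Likelihood ratio for E2 = 0.43/0.22 = 1.9545.
Posterior odds = prior odds × LR₁ × LR₂ = 4.6909.
Posterior probability = odds/(1+odds) = 4.6909/5.6909 = 0.8243.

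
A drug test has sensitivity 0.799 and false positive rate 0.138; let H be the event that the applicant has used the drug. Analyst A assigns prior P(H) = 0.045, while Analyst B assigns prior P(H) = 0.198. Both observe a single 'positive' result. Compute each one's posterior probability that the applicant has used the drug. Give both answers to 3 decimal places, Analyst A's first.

P('+'|H) = 0.799, P('+'|¬H) = 0.138.
Analyst A: numerator 0.799·0.045 = 0.035955; evidence = 0.035955+0.138·0.955 = 0.16775; posterior = 0.214.
Analyst B: numerator 0.799·0.198 = 0.15820; evidence = 0.15820+0.138·0.802 = 0.26888; posterior = 0.588.

Analyst A: 0.214; Analyst B: 0.588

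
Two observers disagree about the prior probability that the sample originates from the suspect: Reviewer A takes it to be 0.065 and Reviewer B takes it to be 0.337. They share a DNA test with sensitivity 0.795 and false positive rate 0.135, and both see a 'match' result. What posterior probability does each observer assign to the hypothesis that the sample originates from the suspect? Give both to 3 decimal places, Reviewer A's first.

The likelihood ratio for a 'match' result is 0.795/0.135 = 5.8889.
Reviewer A: prior odds 0.065/0.935 = 0.069519; posterior odds 0.40939; posterior probability 0.290.
Reviewer B: prior odds 0.337/0.663 = 0.50830; posterior odds 2.9933; posterior probability 0.750.

Reviewer A: 0.290; Reviewer B: 0.750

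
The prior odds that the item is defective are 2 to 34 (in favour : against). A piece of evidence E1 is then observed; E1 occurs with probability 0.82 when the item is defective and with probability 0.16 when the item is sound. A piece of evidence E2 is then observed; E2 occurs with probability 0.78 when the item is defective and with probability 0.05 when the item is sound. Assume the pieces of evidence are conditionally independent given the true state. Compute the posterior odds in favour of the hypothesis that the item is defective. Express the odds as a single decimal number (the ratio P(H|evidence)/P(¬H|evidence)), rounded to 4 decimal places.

Prior odds = 2/34 = 0.058824. In log-odds, ln(0.058824) = -2.8332.
Add log likelihood ratios: ln(5.1250) + ln(15.600) = 4.3814.
Posterior log-odds = 1.5482, so posterior odds = exp(1.5482) = 4.7029.

Posterior odds ≈ 4.7029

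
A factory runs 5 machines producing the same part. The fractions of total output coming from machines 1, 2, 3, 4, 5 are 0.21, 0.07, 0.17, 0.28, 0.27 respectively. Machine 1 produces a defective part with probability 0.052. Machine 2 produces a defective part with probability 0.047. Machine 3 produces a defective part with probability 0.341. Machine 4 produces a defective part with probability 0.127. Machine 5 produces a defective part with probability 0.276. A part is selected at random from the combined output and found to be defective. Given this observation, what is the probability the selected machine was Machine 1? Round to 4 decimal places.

Tabulate prior·likelihood by source: [1] prior 0.21, lik 0.052, product 0.01092; [2] prior 0.07, lik 0.047, product 0.003290; [3] prior 0.17, lik 0.341, product 0.05797; [4] prior 0.28, lik 0.127, product 0.03556; [5] prior 0.27, lik 0.276, product 0.07452.
Normalizing constant = 0.18226; the posterior for Machine 1 is its product over the sum, 0.01092/0.18226 = 0.0599.

Posterior probability ≈ 0.0599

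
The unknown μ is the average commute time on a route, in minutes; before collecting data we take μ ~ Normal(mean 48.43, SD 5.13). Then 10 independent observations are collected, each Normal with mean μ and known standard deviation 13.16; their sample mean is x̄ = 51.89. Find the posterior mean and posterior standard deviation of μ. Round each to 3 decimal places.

Prior precision 1/τ₀² = 1/5.13² = 0.0379984; data precision n/σ² = 10/13.16² = 0.0577415.
Posterior precision = 0.0379984 + 0.0577415 = 0.0957399, giving posterior SD = 1/√0.0957399 = 3.232.
Posterior mean = (0.0379984·48.43 + 0.0577415·51.89) / 0.0957399 = 50.517.

Posterior mean ≈ 50.517; posterior SD ≈ 3.232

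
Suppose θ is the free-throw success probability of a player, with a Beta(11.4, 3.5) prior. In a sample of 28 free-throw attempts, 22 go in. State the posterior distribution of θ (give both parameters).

The binomial likelihood is conjugate to the Beta prior: with 22 successes and 6 failures, the posterior is Beta(11.4+22, 3.5+6) = Beta(33.4, 9.5).

Posterior: Beta(33.4, 9.5)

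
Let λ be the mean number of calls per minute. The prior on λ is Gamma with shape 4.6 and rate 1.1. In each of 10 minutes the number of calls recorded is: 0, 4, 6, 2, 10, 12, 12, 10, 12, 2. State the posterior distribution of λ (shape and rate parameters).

Total count ∑xᵢ = 70 over n = 10 minutes.
Gamma is conjugate to the Poisson likelihood: posterior is Gamma(shape = 4.6+70 = 74.6, rate = 1.1+10 = 11.1).

Posterior: Gamma(shape=74.6, rate=11.1)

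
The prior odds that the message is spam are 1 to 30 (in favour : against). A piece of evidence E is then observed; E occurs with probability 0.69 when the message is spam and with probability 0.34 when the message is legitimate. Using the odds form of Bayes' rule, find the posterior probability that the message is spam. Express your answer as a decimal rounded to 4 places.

Posterior probability ≈ 0.0634

Prior odds = 1/30 = 0.033333.
Likelihood ratio for E = 0.69/0.34 = 2.0294.
Posterior odds = prior odds × LR = 0.067647.
Posterior probability = odds/(1+odds) = 0.067647/1.0676 = 0.0634.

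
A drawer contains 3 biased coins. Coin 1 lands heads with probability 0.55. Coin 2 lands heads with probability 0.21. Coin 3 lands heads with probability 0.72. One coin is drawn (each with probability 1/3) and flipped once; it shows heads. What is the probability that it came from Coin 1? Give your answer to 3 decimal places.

Posterior probability ≈ 0.372

Tabulate prior·likelihood by source: [1] prior 0.333333, lik 0.55, product 0.1833; [2] prior 0.333333, lik 0.21, product 0.07000; [3] prior 0.333333, lik 0.72, product 0.2400.
Normalizing constant = 0.49333; the posterior for Coin 1 is its product over the sum, 0.1833/0.49333 = 0.372.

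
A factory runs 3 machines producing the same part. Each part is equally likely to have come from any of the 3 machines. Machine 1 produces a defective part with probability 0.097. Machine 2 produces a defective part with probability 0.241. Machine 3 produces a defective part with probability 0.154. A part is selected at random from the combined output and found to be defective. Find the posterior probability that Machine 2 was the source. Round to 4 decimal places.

Posterior probability ≈ 0.4898

P(defective|M1) = 0.097; P(defective|M2) = 0.241; P(defective|M3) = 0.154.
Prior × likelihood for each source: 0.333333·0.097=0.03233, 0.333333·0.241=0.08033, 0.333333·0.154=0.05133. Summing gives P(defective) = 0.16400.
P(Machine 2 | defective) = 0.08033 / 0.16400 = 0.4898.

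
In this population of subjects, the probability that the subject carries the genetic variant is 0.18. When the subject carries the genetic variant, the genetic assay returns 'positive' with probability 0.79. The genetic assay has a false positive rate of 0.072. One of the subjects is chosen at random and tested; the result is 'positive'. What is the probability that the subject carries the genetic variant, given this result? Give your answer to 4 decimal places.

Write H for 'the subject carries the genetic variant'. Prior odds H:¬H = 0.18/0.82 = 0.21951. For the 'positive' outcome, the likelihood ratio is 0.79/0.072 = 10.972.
Posterior odds = 0.21951 × 10.972 = 2.4085, so P(H|E) = 2.4085/(1+2.4085) = 0.7066.

P(H | E) ≈ 0.7066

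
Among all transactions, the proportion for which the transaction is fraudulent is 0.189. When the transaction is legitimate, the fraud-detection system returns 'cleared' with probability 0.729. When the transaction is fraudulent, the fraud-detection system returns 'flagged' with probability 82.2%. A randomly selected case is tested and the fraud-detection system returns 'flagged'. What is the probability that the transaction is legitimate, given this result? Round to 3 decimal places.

Write H for 'the transaction is fraudulent'. Prior odds H:¬H = 0.189/0.811 = 0.23305. For the 'flagged' outcome, the likelihood ratio is 0.822/0.271 = 3.0332.
Posterior odds = 0.23305 × 3.0332 = 0.70688, so P(H|E) = 0.70688/(1+0.70688) = 0.414. Then P(¬H|E) = 1 − 0.414 = 0.586.

P(¬H | E) ≈ 0.586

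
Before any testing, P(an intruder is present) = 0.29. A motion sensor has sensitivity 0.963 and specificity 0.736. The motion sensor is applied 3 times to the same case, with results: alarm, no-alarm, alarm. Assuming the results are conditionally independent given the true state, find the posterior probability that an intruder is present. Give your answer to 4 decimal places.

Posterior P(H) ≈ 0.2146

Let H be the event that an intruder is present; start with P(H) = 0.29. P('alarm'|H) = 0.963, P('alarm'|¬H) = 0.264.
Update on result 1 ('alarm'): P(H) ← 0.963·0.2900 / (0.963·0.2900 + 0.264·0.7100) = 0.27927/0.46671 = 0.5984.
Update on result 2 ('no-alarm'): P(H) ← 0.037·0.5984 / (0.037·0.5984 + 0.736·0.4016) = 0.022140/0.31773 = 0.0697.
Update on result 3 ('alarm'): P(H) ← 0.963·0.0697 / (0.963·0.0697 + 0.264·0.9303) = 0.067103/0.31271 = 0.2146.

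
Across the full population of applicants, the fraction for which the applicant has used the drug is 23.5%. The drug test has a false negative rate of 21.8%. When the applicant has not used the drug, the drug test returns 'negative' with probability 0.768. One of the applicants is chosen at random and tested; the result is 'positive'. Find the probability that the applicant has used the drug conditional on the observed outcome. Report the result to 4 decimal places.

Let H be the event that the applicant has used the drug. P(H) = 0.235, so P(¬H) = 0.765. With E the 'positive' result, P(E|H) = 0.782 and P(E|¬H) = 0.232.
P(E) = 0.782·0.235 + 0.232·0.765 = 0.18377 + 0.17748 = 0.36125.
By Bayes' theorem, P(H|E) = 0.18377 / 0.36125 = 0.5087.

P(H | E) ≈ 0.5087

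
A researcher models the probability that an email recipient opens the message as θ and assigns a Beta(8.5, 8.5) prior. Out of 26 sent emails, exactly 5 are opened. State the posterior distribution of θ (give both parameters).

Posterior: Beta(13.5, 29.5)

The binomial likelihood is conjugate to the Beta prior: with 5 successes and 21 failures, the posterior is Beta(8.5+5, 8.5+21) = Beta(13.5, 29.5).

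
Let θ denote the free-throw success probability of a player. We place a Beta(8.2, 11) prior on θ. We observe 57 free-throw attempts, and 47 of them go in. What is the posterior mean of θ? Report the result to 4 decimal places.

Posterior mean ≈ 0.7244

Observing 47 successes and 10 failures updates Beta(8.2, 11) by adding the success and failure counts to the two shape parameters: α = 8.2+47 = 55.2, β = 11+10 = 21.
Posterior mean = α/(α+β) = 55.2/76.2 = 0.7244.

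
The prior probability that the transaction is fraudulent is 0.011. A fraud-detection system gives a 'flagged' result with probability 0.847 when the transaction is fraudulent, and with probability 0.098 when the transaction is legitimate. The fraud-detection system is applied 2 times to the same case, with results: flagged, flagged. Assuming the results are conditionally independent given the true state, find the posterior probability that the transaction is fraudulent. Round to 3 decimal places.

With H the event that the transaction is fraudulent, the joint likelihood of the observed sequence is P(data|H) = 0.847·0.847 = 0.71741 and P(data|¬H) = 0.098·0.098 = 0.0096040.
Bayes: P(H|data) = 0.011·0.71741 / (0.011·0.71741 + 0.989·0.0096040) = 0.0078915/0.017390 = 0.4538.

Posterior P(H) ≈ 0.454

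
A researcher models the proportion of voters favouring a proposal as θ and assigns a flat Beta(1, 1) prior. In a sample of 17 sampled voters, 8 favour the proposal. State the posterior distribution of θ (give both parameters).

The binomial likelihood is conjugate to the Beta prior: with 8 successes and 9 failures, the posterior is Beta(1+8, 1+9) = Beta(9, 10).

Posterior: Beta(9, 10)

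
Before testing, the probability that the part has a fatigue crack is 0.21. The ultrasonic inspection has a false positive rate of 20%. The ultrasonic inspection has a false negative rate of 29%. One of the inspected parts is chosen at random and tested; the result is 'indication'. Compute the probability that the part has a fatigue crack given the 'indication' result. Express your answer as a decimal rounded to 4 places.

Let H be the event that the part has a fatigue crack. P(H) = 0.21, so P(¬H) = 0.79. With E the 'indication' result, P(E|H) = 0.71 and P(E|¬H) = 0.2.
P(E) = 0.71·0.21 + 0.2·0.79 = 0.14910 + 0.15800 = 0.30710.
By Bayes' theorem, P(H|E) = 0.14910 / 0.30710 = 0.4855.

P(H | E) ≈ 0.4855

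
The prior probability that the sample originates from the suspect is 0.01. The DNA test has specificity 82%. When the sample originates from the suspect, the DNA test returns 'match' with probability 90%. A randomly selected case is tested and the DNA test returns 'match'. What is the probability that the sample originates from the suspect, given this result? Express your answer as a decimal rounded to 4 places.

P(H | E) ≈ 0.0481

Write H for 'the sample originates from the suspect'. Prior odds H:¬H = 0.01/0.99 = 0.010101. For the 'match' outcome, the likelihood ratio is 0.9/0.18 = 5.0000.
Posterior odds = 0.010101 × 5.0000 = 0.050505, so P(H|E) = 0.050505/(1+0.050505) = 0.0481.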